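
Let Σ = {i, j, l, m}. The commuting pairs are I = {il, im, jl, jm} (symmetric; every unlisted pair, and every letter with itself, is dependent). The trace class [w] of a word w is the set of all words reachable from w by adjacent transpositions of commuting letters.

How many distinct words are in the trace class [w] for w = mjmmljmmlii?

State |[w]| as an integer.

330

0(m) covers ∅
1(j) covers ∅
2(m) covers 0:m
3(m) covers 2:m
4(l) covers 3:m
5(j) covers 1:j
6(m) covers 4:l
7(m) covers 6:m
8(l) covers 7:m
9(i) covers 5:j
10(i) covers 9:i
floor of heap: 0:m, 1:j
completions by unplaced set U, small U first (add the entries for U minus each lowest piece of U):
  |U|=1: {8}:1  {10}:1
  |U|=2: {7,8}:1  {8,10}:2  {9,10}:1
  |U|=3: {5,9,10}:1  {6,7,8}:1  {7,8,10}:3  {8,9,10}:3
  |U|=4: {1,5,9,10}:1  {4,6,7,8}:1  {5,8,9,10}:4  {6,7,8,10}:4  {7,8,9,10}:6
  |U|=5: {1,5,8,9,10}:5  {3,4,6,7,8}:1  {4,6,7,8,10}:5  {5,7,8,9,10}:10  {6,7,8,9,10}:10
  |U|=6: {1,5,7,8,9,10}:15  {2,3,4,6,7,8}:1  {3,4,6,7,8,10}:6  {4,6,7,8,9,10}:15  {5,6,7,8,9,10}:20
  |U|=7: {0,2,3,4,6,7,8}:1  {1,5,6,7,8,9,10}:35  {2,3,4,6,7,8,10}:7  {3,4,6,7,8,9,10}:21  {4,5,6,7,8,9,10}:35
  |U|=8: {0,2,3,4,6,7,8,10}:8  {1,4,5,6,7,8,9,10}:70  {2,3,4,6,7,8,9,10}:28  {3,4,5,6,7,8,9,10}:56
  |U|=9: {0,2,3,4,6,7,8,9,10}:36  {1,3,4,5,6,7,8,9,10}:126  {2,3,4,5,6,7,8,9,10}:84
  start at 0(m): 210
  start at 1(j): 120
sum over floor = 330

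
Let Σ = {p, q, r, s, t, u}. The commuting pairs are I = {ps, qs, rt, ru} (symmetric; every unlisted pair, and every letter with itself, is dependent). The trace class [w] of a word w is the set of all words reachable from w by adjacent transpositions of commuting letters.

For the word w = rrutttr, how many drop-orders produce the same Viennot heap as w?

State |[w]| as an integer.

#0=r has no predecessor
#1=r depends on [0:r]
#2=u has no predecessor
#3=t depends on [2:u]
#4=t depends on [3:t]
#5=t depends on [4:t]
#6=r depends on [1:r]
sources: [0:r, 2:u]
N(rest) = Σ N(rest − s) over sources s of rest; N(one piece) = 1:
  size 1 → [5]=1  [6]=1
  size 2 → [1,6]=1  [4,5]=1  [5,6]=2
  size 3 → [0,1,6]=1  [1,5,6]=3  [3,4,5]=1  [4,5,6]=3
  size 4 → [0,1,5,6]=4  [1,4,5,6]=6  [2,3,4,5]=1  [3,4,5,6]=4
  size 5 → [0,1,4,5,6]=10  [1,3,4,5,6]=10  [2,3,4,5,6]=5
  first=0(r) contributes 15
  first=2(u) contributes 20
|[w]| = 35

35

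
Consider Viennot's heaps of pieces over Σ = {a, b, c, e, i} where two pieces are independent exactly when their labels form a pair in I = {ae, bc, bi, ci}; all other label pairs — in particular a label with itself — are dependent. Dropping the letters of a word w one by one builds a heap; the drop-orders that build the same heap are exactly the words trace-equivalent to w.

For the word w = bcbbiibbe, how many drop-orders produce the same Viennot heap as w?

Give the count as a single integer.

168

drop 0:b onto floor
drop 1:c onto floor
drop 2:b onto {0:b}
drop 3:b onto {2:b}
drop 4:i onto floor
drop 5:i onto {4:i}
drop 6:b onto {3:b}
drop 7:b onto {6:b}
drop 8:e onto {1:c, 5:i, 7:b}
ground layer = {0:b, 1:c, 4:i}
drop-orders for the pieces not yet dropped (sum over which currently-grounded one goes next):
  1 to go: {8} 1
  2 to go: {1,8} 1  {5,8} 1  {7,8} 1
  3 to go: {1,5,8} 2  {1,7,8} 2  {4,5,8} 1  {5,7,8} 2  {6,7,8} 1
  4 to go: {1,4,5,8} 3  {1,5,7,8} 6  {1,6,7,8} 3  {3,6,7,8} 1  {4,5,7,8} 3  {5,6,7,8} 3
  5 to go: {1,3,6,7,8} 4  {1,4,5,7,8} 12  {1,5,6,7,8} 12  {2,3,6,7,8} 1  {3,5,6,7,8} 4  {4,5,6,7,8} 6
  6 to go: {0,2,3,6,7,8} 1  {1,2,3,6,7,8} 5  {1,3,5,6,7,8} 20  {1,4,5,6,7,8} 30  {2,3,5,6,7,8} 5  {3,4,5,6,7,8} 10
  7 to go: {0,1,2,3,6,7,8} 6  {0,2,3,5,6,7,8} 6  {1,2,3,5,6,7,8} 30  {1,3,4,5,6,7,8} 60  {2,3,4,5,6,7,8} 15
  if 0:b drops first: 105 orders
  if 1:c drops first: 21 orders
  if 4:i drops first: 42 orders
heap linearizations: 168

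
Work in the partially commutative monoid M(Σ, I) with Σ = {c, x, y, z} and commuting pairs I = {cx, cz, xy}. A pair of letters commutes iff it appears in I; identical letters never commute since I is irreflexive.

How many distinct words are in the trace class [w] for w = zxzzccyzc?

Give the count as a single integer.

30

drop 0:z onto floor
drop 1:x onto {0:z}
drop 2:z onto {1:x}
drop 3:z onto {2:z}
drop 4:c onto floor
drop 5:c onto {4:c}
drop 6:y onto {3:z, 5:c}
drop 7:z onto {6:y}
drop 8:c onto {6:y}
ground layer = {0:z, 4:c}
drop-orders for the pieces not yet dropped (sum over which currently-grounded one goes next):
  1 to go: {7} 1  {8} 1
  2 to go: {7,8} 2
  3 to go: {6,7,8} 2
  4 to go: {3,6,7,8} 2  {5,6,7,8} 2
  5 to go: {2,3,6,7,8} 2  {3,5,6,7,8} 4  {4,5,6,7,8} 2
  6 to go: {1,2,3,6,7,8} 2  {2,3,5,6,7,8} 6  {3,4,5,6,7,8} 6
  7 to go: {0,1,2,3,6,7,8} 2  {1,2,3,5,6,7,8} 8  {2,3,4,5,6,7,8} 12
  if 0:z drops first: 20 orders
  if 4:c drops first: 10 orders
heap linearizations: 30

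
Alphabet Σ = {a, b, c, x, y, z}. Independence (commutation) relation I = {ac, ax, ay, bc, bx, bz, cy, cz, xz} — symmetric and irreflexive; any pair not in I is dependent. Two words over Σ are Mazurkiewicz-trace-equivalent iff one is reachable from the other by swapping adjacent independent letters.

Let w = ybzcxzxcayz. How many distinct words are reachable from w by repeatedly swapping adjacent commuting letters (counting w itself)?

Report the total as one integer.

#0=y has no predecessor
#1=b depends on [0:y]
#2=z depends on [0:y]
#3=c has no predecessor
#4=x depends on [0:y, 3:c]
#5=z depends on [2:z]
#6=x depends on [4:x]
#7=c depends on [6:x]
#8=a depends on [1:b, 5:z]
#9=y depends on [1:b, 5:z, 6:x]
#10=z depends on [8:a, 9:y]
sources: [0:y, 3:c]
N(rest) = Σ N(rest − s) over sources s of rest; N(one piece) = 1:
  size 1 → [7]=1  [10]=1
  size 2 → [7,10]=2  [8,10]=1  [9,10]=1
  size 3 → [7,8,10]=3  [7,9,10]=3  [8,9,10]=2
  size 4 → [1,8,9,10]=2  [5,8,9,10]=2  [6,7,9,10]=3  [7,8,9,10]=8
  size 5 → [1,5,8,9,10]=4  [1,7,8,9,10]=10  [2,5,8,9,10]=2  [4,6,7,9,10]=3  [5,7,8,9,10]=10  [6,7,8,9,10]=11
  size 6 → [1,2,5,8,9,10]=6  [1,5,7,8,9,10]=24  [1,6,7,8,9,10]=21  [2,5,7,8,9,10]=12  [3,4,6,7,9,10]=3  [4,6,7,8,9,10]=14  [5,6,7,8,9,10]=21
  size 7 → [1,2,5,7,8,9,10]=42  [1,4,6,7,8,9,10]=35  [1,5,6,7,8,9,10]=66  [2,5,6,7,8,9,10]=33  [3,4,6,7,8,9,10]=17  [4,5,6,7,8,9,10]=35
  size 8 → [1,2,5,6,7,8,9,10]=141  [1,3,4,6,7,8,9,10]=52  [1,4,5,6,7,8,9,10]=136  [2,4,5,6,7,8,9,10]=68  [3,4,5,6,7,8,9,10]=52
  size 9 → [1,2,4,5,6,7,8,9,10]=345  [1,3,4,5,6,7,8,9,10]=240  [2,3,4,5,6,7,8,9,10]=120
  first=0(y) contributes 705
  first=3(c) contributes 345
|[w]| = 1050

1050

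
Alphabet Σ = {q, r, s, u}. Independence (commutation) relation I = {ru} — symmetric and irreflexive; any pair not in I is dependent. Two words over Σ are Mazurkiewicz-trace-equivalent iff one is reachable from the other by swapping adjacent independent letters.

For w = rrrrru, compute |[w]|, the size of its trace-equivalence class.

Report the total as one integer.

0(r) covers ∅
1(r) covers 0:r
2(r) covers 1:r
3(r) covers 2:r
4(r) covers 3:r
5(u) covers ∅
floor of heap: 0:r, 5:u
completions by unplaced set U, small U first (add the entries for U minus each lowest piece of U):
  |U|=1: {4}:1  {5}:1
  |U|=2: {3,4}:1  {4,5}:2
  |U|=3: {2,3,4}:1  {3,4,5}:3
  |U|=4: {1,2,3,4}:1  {2,3,4,5}:4
  start at 0(r): 5
  start at 5(u): 1
sum over floor = 6

6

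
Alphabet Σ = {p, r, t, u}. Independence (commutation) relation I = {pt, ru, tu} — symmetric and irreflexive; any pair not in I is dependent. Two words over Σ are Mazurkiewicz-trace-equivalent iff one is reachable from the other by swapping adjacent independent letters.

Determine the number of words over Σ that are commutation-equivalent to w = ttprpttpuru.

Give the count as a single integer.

drop 0:t onto floor
drop 1:t onto {0:t}
drop 2:p onto floor
drop 3:r onto {1:t, 2:p}
drop 4:p onto {3:r}
drop 5:t onto {3:r}
drop 6:t onto {5:t}
drop 7:p onto {4:p}
drop 8:u onto {7:p}
drop 9:r onto {6:t, 7:p}
drop 10:u onto {8:u}
ground layer = {0:t, 2:p}
drop-orders for the pieces not yet dropped (sum over which currently-grounded one goes next):
  1 to go: {9} 1  {10} 1
  2 to go: {6,9} 1  {8,10} 1  {9,10} 2
  3 to go: {5,6,9} 1  {6,9,10} 3  {8,9,10} 3
  4 to go: {5,6,9,10} 4  {6,8,9,10} 6  {7,8,9,10} 3
  5 to go: {4,7,8,9,10} 3  {5,6,8,9,10} 10  {6,7,8,9,10} 9
  6 to go: {4,6,7,8,9,10} 12  {5,6,7,8,9,10} 19
  7 to go: {4,5,6,7,8,9,10} 31
  8 to go: {3,4,5,6,7,8,9,10} 31
  9 to go: {1,3,4,5,6,7,8,9,10} 31  {2,3,4,5,6,7,8,9,10} 31
  if 0:t drops first: 62 orders
  if 2:p drops first: 31 orders
heap linearizations: 93

93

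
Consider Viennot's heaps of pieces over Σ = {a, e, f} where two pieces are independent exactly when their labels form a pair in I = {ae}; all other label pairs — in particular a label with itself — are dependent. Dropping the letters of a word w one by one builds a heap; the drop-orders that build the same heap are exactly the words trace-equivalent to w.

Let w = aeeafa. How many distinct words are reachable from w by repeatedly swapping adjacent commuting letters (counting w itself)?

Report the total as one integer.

#0=a has no predecessor
#1=e has no predecessor
#2=e depends on [1:e]
#3=a depends on [0:a]
#4=f depends on [2:e, 3:a]
#5=a depends on [4:f]
sources: [0:a, 1:e]
N(rest) = Σ N(rest − s) over sources s of rest; N(one piece) = 1:
  size 1 → [5]=1
  size 2 → [4,5]=1
  size 3 → [2,4,5]=1  [3,4,5]=1
  size 4 → [0,3,4,5]=1  [1,2,4,5]=1  [2,3,4,5]=2
  first=0(a) contributes 3
  first=1(e) contributes 3
|[w]| = 6

6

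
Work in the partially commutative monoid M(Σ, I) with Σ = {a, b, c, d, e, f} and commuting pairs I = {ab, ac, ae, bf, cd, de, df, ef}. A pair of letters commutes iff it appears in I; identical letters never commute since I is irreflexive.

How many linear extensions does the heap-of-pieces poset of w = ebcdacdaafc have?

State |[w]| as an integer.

#0=e has no predecessor
#1=b depends on [0:e]
#2=c depends on [1:b]
#3=d depends on [1:b]
#4=a depends on [3:d]
#5=c depends on [2:c]
#6=d depends on [4:a]
#7=a depends on [6:d]
#8=a depends on [7:a]
#9=f depends on [5:c, 8:a]
#10=c depends on [9:f]
sources: [0:e]
N(rest) = Σ N(rest − s) over sources s of rest; N(one piece) = 1:
  size 1 → [10]=1
  size 2 → [9,10]=1
  size 3 → [5,9,10]=1  [8,9,10]=1
  size 4 → [2,5,9,10]=1  [5,8,9,10]=2  [7,8,9,10]=1
  size 5 → [2,5,8,9,10]=3  [5,7,8,9,10]=3  [6,7,8,9,10]=1
  size 6 → [2,5,7,8,9,10]=6  [4,6,7,8,9,10]=1  [5,6,7,8,9,10]=4
  size 7 → [2,5,6,7,8,9,10]=10  [3,4,6,7,8,9,10]=1  [4,5,6,7,8,9,10]=5
  size 8 → [2,4,5,6,7,8,9,10]=15  [3,4,5,6,7,8,9,10]=6
  size 9 → [2,3,4,5,6,7,8,9,10]=21
  first=0(e) contributes 21

21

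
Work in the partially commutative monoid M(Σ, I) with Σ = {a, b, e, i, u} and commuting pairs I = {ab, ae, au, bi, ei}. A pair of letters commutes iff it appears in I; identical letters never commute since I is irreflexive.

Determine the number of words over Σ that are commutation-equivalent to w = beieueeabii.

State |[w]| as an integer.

180

drop 0:b onto floor
drop 1:e onto {0:b}
drop 2:i onto floor
drop 3:e onto {1:e}
drop 4:u onto {2:i, 3:e}
drop 5:e onto {4:u}
drop 6:e onto {5:e}
drop 7:a onto {2:i}
drop 8:b onto {6:e}
drop 9:i onto {4:u, 7:a}
drop 10:i onto {9:i}
ground layer = {0:b, 2:i}
drop-orders for the pieces not yet dropped (sum over which currently-grounded one goes next):
  1 to go: {8} 1  {10} 1
  2 to go: {6,8} 1  {8,10} 2  {9,10} 1
  3 to go: {5,6,8} 1  {6,8,10} 3  {7,9,10} 1  {8,9,10} 3
  4 to go: {5,6,8,10} 4  {6,8,9,10} 6  {7,8,9,10} 4
  5 to go: {5,6,8,9,10} 10  {6,7,8,9,10} 10
  6 to go: {4,5,6,8,9,10} 10  {5,6,7,8,9,10} 20
  7 to go: {3,4,5,6,8,9,10} 10  {4,5,6,7,8,9,10} 30
  8 to go: {1,3,4,5,6,8,9,10} 10  {2,4,5,6,7,8,9,10} 30  {3,4,5,6,7,8,9,10} 40
  9 to go: {0,1,3,4,5,6,8,9,10} 10  {1,3,4,5,6,7,8,9,10} 50  {2,3,4,5,6,7,8,9,10} 70
  if 0:b drops first: 120 orders
  if 2:i drops first: 60 orders
heap linearizations: 180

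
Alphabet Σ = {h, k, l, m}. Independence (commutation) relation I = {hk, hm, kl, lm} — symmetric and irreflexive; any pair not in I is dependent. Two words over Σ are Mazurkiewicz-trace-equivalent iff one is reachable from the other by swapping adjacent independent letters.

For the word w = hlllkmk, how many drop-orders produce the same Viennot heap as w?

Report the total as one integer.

drop 0:h onto floor
drop 1:l onto {0:h}
drop 2:l onto {1:l}
drop 3:l onto {2:l}
drop 4:k onto floor
drop 5:m onto {4:k}
drop 6:k onto {5:m}
ground layer = {0:h, 4:k}
drop-orders for the pieces not yet dropped (sum over which currently-grounded one goes next):
  1 to go: {3} 1  {6} 1
  2 to go: {2,3} 1  {3,6} 2  {5,6} 1
  3 to go: {1,2,3} 1  {2,3,6} 3  {3,5,6} 3  {4,5,6} 1
  4 to go: {0,1,2,3} 1  {1,2,3,6} 4  {2,3,5,6} 6  {3,4,5,6} 4
  5 to go: {0,1,2,3,6} 5  {1,2,3,5,6} 10  {2,3,4,5,6} 10
  if 0:h drops first: 20 orders
  if 4:k drops first: 15 orders
heap linearizations: 35

35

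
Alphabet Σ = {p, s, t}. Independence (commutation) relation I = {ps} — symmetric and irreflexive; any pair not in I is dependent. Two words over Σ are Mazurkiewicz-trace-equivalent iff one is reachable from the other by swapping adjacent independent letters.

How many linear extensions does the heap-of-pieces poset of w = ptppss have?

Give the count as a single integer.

6

0(p) covers ∅
1(t) covers 0:p
2(p) covers 1:t
3(p) covers 2:p
4(s) covers 1:t
5(s) covers 4:s
floor of heap: 0:p
completions by unplaced set U, small U first (add the entries for U minus each lowest piece of U):
  |U|=1: {3}:1  {5}:1
  |U|=2: {2,3}:1  {3,5}:2  {4,5}:1
  |U|=3: {2,3,5}:3  {3,4,5}:3
  |U|=4: {2,3,4,5}:6
  start at 0(p): 6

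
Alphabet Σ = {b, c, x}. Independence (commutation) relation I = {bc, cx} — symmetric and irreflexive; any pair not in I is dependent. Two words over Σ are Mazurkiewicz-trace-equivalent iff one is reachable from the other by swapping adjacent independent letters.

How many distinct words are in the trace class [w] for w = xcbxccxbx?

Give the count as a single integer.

#0=x has no predecessor
#1=c has no predecessor
#2=b depends on [0:x]
#3=x depends on [2:b]
#4=c depends on [1:c]
#5=c depends on [4:c]
#6=x depends on [3:x]
#7=b depends on [6:x]
#8=x depends on [7:b]
sources: [0:x, 1:c]
N(rest) = Σ N(rest − s) over sources s of rest; N(one piece) = 1:
  size 1 → [5]=1  [8]=1
  size 2 → [4,5]=1  [5,8]=2  [7,8]=1
  size 3 → [1,4,5]=1  [4,5,8]=3  [5,7,8]=3  [6,7,8]=1
  size 4 → [1,4,5,8]=4  [3,6,7,8]=1  [4,5,7,8]=6  [5,6,7,8]=4
  size 5 → [1,4,5,7,8]=10  [2,3,6,7,8]=1  [3,5,6,7,8]=5  [4,5,6,7,8]=10
  size 6 → [0,2,3,6,7,8]=1  [1,4,5,6,7,8]=20  [2,3,5,6,7,8]=6  [3,4,5,6,7,8]=15
  size 7 → [0,2,3,5,6,7,8]=7  [1,3,4,5,6,7,8]=35  [2,3,4,5,6,7,8]=21
  first=0(x) contributes 56
  first=1(c) contributes 28
|[w]| = 84

84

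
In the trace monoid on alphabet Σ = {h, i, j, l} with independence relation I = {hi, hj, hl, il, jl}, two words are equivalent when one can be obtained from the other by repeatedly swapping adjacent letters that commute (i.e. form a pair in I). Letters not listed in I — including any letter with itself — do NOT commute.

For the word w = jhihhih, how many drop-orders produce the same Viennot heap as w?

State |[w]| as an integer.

35

0(j) covers ∅
1(h) covers ∅
2(i) covers 0:j
3(h) covers 1:h
4(h) covers 3:h
5(i) covers 2:i
6(h) covers 4:h
floor of heap: 0:j, 1:h
completions by unplaced set U, small U first (add the entries for U minus each lowest piece of U):
  |U|=1: {5}:1  {6}:1
  |U|=2: {2,5}:1  {4,6}:1  {5,6}:2
  |U|=3: {0,2,5}:1  {2,5,6}:3  {3,4,6}:1  {4,5,6}:3
  |U|=4: {0,2,5,6}:4  {1,3,4,6}:1  {2,4,5,6}:6  {3,4,5,6}:4
  |U|=5: {0,2,4,5,6}:10  {1,3,4,5,6}:5  {2,3,4,5,6}:10
  start at 0(j): 15
  start at 1(h): 20
sum over floor = 35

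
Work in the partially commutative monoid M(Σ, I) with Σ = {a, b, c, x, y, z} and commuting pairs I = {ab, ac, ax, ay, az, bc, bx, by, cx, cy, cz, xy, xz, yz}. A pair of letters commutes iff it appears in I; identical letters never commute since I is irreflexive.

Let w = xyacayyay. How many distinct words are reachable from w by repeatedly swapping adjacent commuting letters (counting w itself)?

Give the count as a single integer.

piece 0:x — minimal
piece 1:y — minimal
piece 2:a — minimal
piece 3:c — minimal
piece 4:a rests on {2:a}
piece 5:y rests on {1:y}
piece 6:y rests on {5:y}
piece 7:a rests on {4:a}
piece 8:y rests on {6:y}
minimal pieces: {0:x, 1:y, 2:a, 3:c}
ways to finish when only these pieces remain (= sum over removing one remaining piece with nothing left below it):
  1 left: {0}→1  {3}→1  {7}→1  {8}→1
  2 left: {0,3}→2  {0,7}→2  {0,8}→2  {3,7}→2  {3,8}→2  {4,7}→1  {6,8}→1  {7,8}→2
  3 left: {0,3,7}→6  {0,3,8}→6  {0,4,7}→3  {0,6,8}→3  {0,7,8}→6  {2,4,7}→1  {3,4,7}→3  {3,6,8}→3  {3,7,8}→6  {4,7,8}→3  {5,6,8}→1  {6,7,8}→3
  4 left: {0,2,4,7}→4  {0,3,4,7}→12  {0,3,6,8}→12  {0,3,7,8}→24  {0,4,7,8}→12  {0,5,6,8}→4  {0,6,7,8}→12  {1,5,6,8}→1  {2,3,4,7}→4  {2,4,7,8}→4  {3,4,7,8}→12  {3,5,6,8}→4  {3,6,7,8}→12  {4,6,7,8}→6  {5,6,7,8}→4
  5 left: {0,1,5,6,8}→5  {0,2,3,4,7}→20  {0,2,4,7,8}→20  {0,3,4,7,8}→60  {0,3,5,6,8}→20  {0,3,6,7,8}→60  {0,4,6,7,8}→30  {0,5,6,7,8}→20  {1,3,5,6,8}→5  {1,5,6,7,8}→5  {2,3,4,7,8}→20  {2,4,6,7,8}→10  {3,4,6,7,8}→30  {3,5,6,7,8}→20  {4,5,6,7,8}→10
  6 left: {0,1,3,5,6,8}→30  {0,1,5,6,7,8}→30  {0,2,3,4,7,8}→120  {0,2,4,6,7,8}→60  {0,3,4,6,7,8}→180  {0,3,5,6,7,8}→120  {0,4,5,6,7,8}→60  {1,3,5,6,7,8}→30  {1,4,5,6,7,8}→15  {2,3,4,6,7,8}→60  {2,4,5,6,7,8}→20  {3,4,5,6,7,8}→60
  7 left: {0,1,3,5,6,7,8}→210  {0,1,4,5,6,7,8}→105  {0,2,3,4,6,7,8}→420  {0,2,4,5,6,7,8}→140  {0,3,4,5,6,7,8}→420  {1,2,4,5,6,7,8}→35  {1,3,4,5,6,7,8}→105  {2,3,4,5,6,7,8}→140
  placing 0:x first → 280 extensions
  placing 1:y first → 1120 extensions
  placing 2:a first → 840 extensions
  placing 3:c first → 280 extensions
total linear extensions = 2520

2520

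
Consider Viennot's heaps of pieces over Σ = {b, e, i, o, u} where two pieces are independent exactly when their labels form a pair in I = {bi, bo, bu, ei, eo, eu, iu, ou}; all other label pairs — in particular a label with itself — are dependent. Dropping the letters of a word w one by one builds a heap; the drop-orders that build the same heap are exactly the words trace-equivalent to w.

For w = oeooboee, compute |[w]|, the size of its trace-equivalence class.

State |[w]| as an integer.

70

drop 0:o onto floor
drop 1:e onto floor
drop 2:o onto {0:o}
drop 3:o onto {2:o}
drop 4:b onto {1:e}
drop 5:o onto {3:o}
drop 6:e onto {4:b}
drop 7:e onto {6:e}
ground layer = {0:o, 1:e}
drop-orders for the pieces not yet dropped (sum over which currently-grounded one goes next):
  1 to go: {5} 1  {7} 1
  2 to go: {3,5} 1  {5,7} 2  {6,7} 1
  3 to go: {2,3,5} 1  {3,5,7} 3  {4,6,7} 1  {5,6,7} 3
  4 to go: {0,2,3,5} 1  {1,4,6,7} 1  {2,3,5,7} 4  {3,5,6,7} 6  {4,5,6,7} 4
  5 to go: {0,2,3,5,7} 5  {1,4,5,6,7} 5  {2,3,5,6,7} 10  {3,4,5,6,7} 10
  6 to go: {0,2,3,5,6,7} 15  {1,3,4,5,6,7} 15  {2,3,4,5,6,7} 20
  if 0:o drops first: 35 orders
  if 1:e drops first: 35 orders
heap linearizations: 70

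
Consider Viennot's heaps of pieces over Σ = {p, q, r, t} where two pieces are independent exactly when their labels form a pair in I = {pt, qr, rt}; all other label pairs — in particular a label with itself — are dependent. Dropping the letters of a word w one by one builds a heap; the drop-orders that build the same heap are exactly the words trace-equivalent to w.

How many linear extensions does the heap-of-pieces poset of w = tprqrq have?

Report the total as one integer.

0(t) covers ∅
1(p) covers ∅
2(r) covers 1:p
3(q) covers 0:t, 1:p
4(r) covers 2:r
5(q) covers 3:q
floor of heap: 0:t, 1:p
completions by unplaced set U, small U first (add the entries for U minus each lowest piece of U):
  |U|=1: {4}:1  {5}:1
  |U|=2: {2,4}:1  {3,5}:1  {4,5}:2
  |U|=3: {0,3,5}:1  {2,4,5}:3  {3,4,5}:3
  |U|=4: {0,3,4,5}:4  {2,3,4,5}:6
  start at 0(t): 6
  start at 1(p): 10
sum over floor = 16

16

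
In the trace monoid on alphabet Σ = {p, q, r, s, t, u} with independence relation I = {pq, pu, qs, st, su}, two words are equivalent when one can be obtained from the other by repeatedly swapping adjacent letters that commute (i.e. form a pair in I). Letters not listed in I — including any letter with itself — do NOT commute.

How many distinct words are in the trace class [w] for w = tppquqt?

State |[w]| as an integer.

10

drop 0:t onto floor
drop 1:p onto {0:t}
drop 2:p onto {1:p}
drop 3:q onto {0:t}
drop 4:u onto {3:q}
drop 5:q onto {4:u}
drop 6:t onto {2:p, 5:q}
ground layer = {0:t}
drop-orders for the pieces not yet dropped (sum over which currently-grounded one goes next):
  1 to go: {6} 1
  2 to go: {2,6} 1  {5,6} 1
  3 to go: {1,2,6} 1  {2,5,6} 2  {4,5,6} 1
  4 to go: {1,2,5,6} 3  {2,4,5,6} 3  {3,4,5,6} 1
  5 to go: {1,2,4,5,6} 6  {2,3,4,5,6} 4
  if 0:t drops first: 10 orders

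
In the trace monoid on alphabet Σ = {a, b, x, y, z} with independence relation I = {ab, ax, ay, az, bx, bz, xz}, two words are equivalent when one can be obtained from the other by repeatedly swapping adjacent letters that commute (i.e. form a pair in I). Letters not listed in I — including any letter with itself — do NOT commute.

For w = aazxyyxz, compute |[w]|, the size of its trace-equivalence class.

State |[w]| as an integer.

0(a) covers ∅
1(a) covers 0:a
2(z) covers ∅
3(x) covers ∅
4(y) covers 2:z, 3:x
5(y) covers 4:y
6(x) covers 5:y
7(z) covers 5:y
floor of heap: 0:a, 2:z, 3:x
completions by unplaced set U, small U first (add the entries for U minus each lowest piece of U):
  |U|=1: {1}:1  {6}:1  {7}:1
  |U|=2: {0,1}:1  {1,6}:2  {1,7}:2  {6,7}:2
  |U|=3: {0,1,6}:3  {0,1,7}:3  {1,6,7}:6  {5,6,7}:2
  |U|=4: {0,1,6,7}:12  {1,5,6,7}:8  {4,5,6,7}:2
  |U|=5: {0,1,5,6,7}:20  {1,4,5,6,7}:10  {2,4,5,6,7}:2  {3,4,5,6,7}:2
  |U|=6: {0,1,4,5,6,7}:30  {1,2,4,5,6,7}:12  {1,3,4,5,6,7}:12  {2,3,4,5,6,7}:4
  start at 0(a): 28
  start at 2(z): 42
  start at 3(x): 42
sum over floor = 112

112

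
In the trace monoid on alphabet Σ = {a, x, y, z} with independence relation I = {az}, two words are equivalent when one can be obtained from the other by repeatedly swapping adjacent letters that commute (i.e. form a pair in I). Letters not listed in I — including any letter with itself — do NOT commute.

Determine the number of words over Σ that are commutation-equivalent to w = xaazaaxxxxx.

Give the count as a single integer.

5

0(x) covers ∅
1(a) covers 0:x
2(a) covers 1:a
3(z) covers 0:x
4(a) covers 2:a
5(a) covers 4:a
6(x) covers 3:z, 5:a
7(x) covers 6:x
8(x) covers 7:x
9(x) covers 8:x
10(x) covers 9:x
floor of heap: 0:x
completions by unplaced set U, small U first (add the entries for U minus each lowest piece of U):
  |U|=1: {10}:1
  |U|=2: {9,10}:1
  |U|=3: {8,9,10}:1
  |U|=4: {7,8,9,10}:1
  |U|=5: {6,7,8,9,10}:1
  |U|=6: {3,6,7,8,9,10}:1  {5,6,7,8,9,10}:1
  |U|=7: {3,5,6,7,8,9,10}:2  {4,5,6,7,8,9,10}:1
  |U|=8: {2,4,5,6,7,8,9,10}:1  {3,4,5,6,7,8,9,10}:3
  |U|=9: {1,2,4,5,6,7,8,9,10}:1  {2,3,4,5,6,7,8,9,10}:4
  start at 0(x): 5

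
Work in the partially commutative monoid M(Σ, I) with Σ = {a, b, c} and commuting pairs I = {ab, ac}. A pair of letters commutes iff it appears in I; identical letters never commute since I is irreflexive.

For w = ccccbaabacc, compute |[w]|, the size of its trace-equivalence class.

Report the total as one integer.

#0=c has no predecessor
#1=c depends on [0:c]
#2=c depends on [1:c]
#3=c depends on [2:c]
#4=b depends on [3:c]
#5=a has no predecessor
#6=a depends on [5:a]
#7=b depends on [4:b]
#8=a depends on [6:a]
#9=c depends on [7:b]
#10=c depends on [9:c]
sources: [0:c, 5:a]
N(rest) = Σ N(rest − s) over sources s of rest; N(one piece) = 1:
  size 1 → [8]=1  [10]=1
  size 2 → [6,8]=1  [8,10]=2  [9,10]=1
  size 3 → [5,6,8]=1  [6,8,10]=3  [7,9,10]=1  [8,9,10]=3
  size 4 → [4,7,9,10]=1  [5,6,8,10]=4  [6,8,9,10]=6  [7,8,9,10]=4
  size 5 → [3,4,7,9,10]=1  [4,7,8,9,10]=5  [5,6,8,9,10]=10  [6,7,8,9,10]=10
  size 6 → [2,3,4,7,9,10]=1  [3,4,7,8,9,10]=6  [4,6,7,8,9,10]=15  [5,6,7,8,9,10]=20
  size 7 → [1,2,3,4,7,9,10]=1  [2,3,4,7,8,9,10]=7  [3,4,6,7,8,9,10]=21  [4,5,6,7,8,9,10]=35
  size 8 → [0,1,2,3,4,7,9,10]=1  [1,2,3,4,7,8,9,10]=8  [2,3,4,6,7,8,9,10]=28  [3,4,5,6,7,8,9,10]=56
  size 9 → [0,1,2,3,4,7,8,9,10]=9  [1,2,3,4,6,7,8,9,10]=36  [2,3,4,5,6,7,8,9,10]=84
  first=0(c) contributes 120
  first=5(a) contributes 45
|[w]| = 165

165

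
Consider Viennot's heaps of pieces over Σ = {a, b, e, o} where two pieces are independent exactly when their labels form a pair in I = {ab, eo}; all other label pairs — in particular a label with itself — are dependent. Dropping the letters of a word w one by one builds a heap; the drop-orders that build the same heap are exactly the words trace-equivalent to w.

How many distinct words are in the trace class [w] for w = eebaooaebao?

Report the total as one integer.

4

piece 0:e — minimal
piece 1:e rests on {0:e}
piece 2:b rests on {1:e}
piece 3:a rests on {1:e}
piece 4:o rests on {2:b, 3:a}
piece 5:o rests on {4:o}
piece 6:a rests on {5:o}
piece 7:e rests on {6:a}
piece 8:b rests on {7:e}
piece 9:a rests on {7:e}
piece 10:o rests on {8:b, 9:a}
minimal pieces: {0:e}
ways to finish when only these pieces remain (= sum over removing one remaining piece with nothing left below it):
  1 left: {10}→1
  2 left: {8,10}→1  {9,10}→1
  3 left: {8,9,10}→2
  4 left: {7,8,9,10}→2
  5 left: {6,7,8,9,10}→2
  6 left: {5,6,7,8,9,10}→2
  7 left: {4,5,6,7,8,9,10}→2
  8 left: {2,4,5,6,7,8,9,10}→2  {3,4,5,6,7,8,9,10}→2
  9 left: {2,3,4,5,6,7,8,9,10}→4
  placing 0:e first → 4 extensions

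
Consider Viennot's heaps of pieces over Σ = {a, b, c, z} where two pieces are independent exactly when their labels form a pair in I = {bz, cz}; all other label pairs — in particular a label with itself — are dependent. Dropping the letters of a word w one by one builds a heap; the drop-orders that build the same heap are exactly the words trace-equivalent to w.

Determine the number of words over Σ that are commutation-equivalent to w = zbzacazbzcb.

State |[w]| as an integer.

30

drop 0:z onto floor
drop 1:b onto floor
drop 2:z onto {0:z}
drop 3:a onto {1:b, 2:z}
drop 4:c onto {3:a}
drop 5:a onto {4:c}
drop 6:z onto {5:a}
drop 7:b onto {5:a}
drop 8:z onto {6:z}
drop 9:c onto {7:b}
drop 10:b onto {9:c}
ground layer = {0:z, 1:b}
drop-orders for the pieces not yet dropped (sum over which currently-grounded one goes next):
  1 to go: {8} 1  {10} 1
  2 to go: {6,8} 1  {8,10} 2  {9,10} 1
  3 to go: {6,8,10} 3  {7,9,10} 1  {8,9,10} 3
  4 to go: {6,8,9,10} 6  {7,8,9,10} 4
  5 to go: {6,7,8,9,10} 10
  6 to go: {5,6,7,8,9,10} 10
  7 to go: {4,5,6,7,8,9,10} 10
  8 to go: {3,4,5,6,7,8,9,10} 10
  9 to go: {1,3,4,5,6,7,8,9,10} 10  {2,3,4,5,6,7,8,9,10} 10
  if 0:z drops first: 20 orders
  if 1:b drops first: 10 orders
heap linearizations: 30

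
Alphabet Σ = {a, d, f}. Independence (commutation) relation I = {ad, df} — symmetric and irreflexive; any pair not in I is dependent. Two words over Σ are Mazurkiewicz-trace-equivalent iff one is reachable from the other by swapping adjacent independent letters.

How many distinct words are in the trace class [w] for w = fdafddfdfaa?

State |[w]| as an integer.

0(f) covers ∅
1(d) covers ∅
2(a) covers 0:f
3(f) covers 2:a
4(d) covers 1:d
5(d) covers 4:d
6(f) covers 3:f
7(d) covers 5:d
8(f) covers 6:f
9(a) covers 8:f
10(a) covers 9:a
floor of heap: 0:f, 1:d
completions by unplaced set U, small U first (add the entries for U minus each lowest piece of U):
  |U|=1: {7}:1  {10}:1
  |U|=2: {5,7}:1  {7,10}:2  {9,10}:1
  |U|=3: {4,5,7}:1  {5,7,10}:3  {7,9,10}:3  {8,9,10}:1
  |U|=4: {1,4,5,7}:1  {4,5,7,10}:4  {5,7,9,10}:6  {6,8,9,10}:1  {7,8,9,10}:4
  |U|=5: {1,4,5,7,10}:5  {3,6,8,9,10}:1  {4,5,7,9,10}:10  {5,7,8,9,10}:10  {6,7,8,9,10}:5
  |U|=6: {1,4,5,7,9,10}:15  {2,3,6,8,9,10}:1  {3,6,7,8,9,10}:6  {4,5,7,8,9,10}:20  {5,6,7,8,9,10}:15
  |U|=7: {0,2,3,6,8,9,10}:1  {1,4,5,7,8,9,10}:35  {2,3,6,7,8,9,10}:7  {3,5,6,7,8,9,10}:21  {4,5,6,7,8,9,10}:35
  |U|=8: {0,2,3,6,7,8,9,10}:8  {1,4,5,6,7,8,9,10}:70  {2,3,5,6,7,8,9,10}:28  {3,4,5,6,7,8,9,10}:56
  |U|=9: {0,2,3,5,6,7,8,9,10}:36  {1,3,4,5,6,7,8,9,10}:126  {2,3,4,5,6,7,8,9,10}:84
  start at 0(f): 210
  start at 1(d): 120
sum over floor = 330

330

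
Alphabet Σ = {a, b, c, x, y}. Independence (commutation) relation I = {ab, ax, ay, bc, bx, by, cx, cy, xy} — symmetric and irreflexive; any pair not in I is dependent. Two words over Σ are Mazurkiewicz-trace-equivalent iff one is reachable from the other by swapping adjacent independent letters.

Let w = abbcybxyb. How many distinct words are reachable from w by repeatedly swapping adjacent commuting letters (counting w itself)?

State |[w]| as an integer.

piece 0:a — minimal
piece 1:b — minimal
piece 2:b rests on {1:b}
piece 3:c rests on {0:a}
piece 4:y — minimal
piece 5:b rests on {2:b}
piece 6:x — minimal
piece 7:y rests on {4:y}
piece 8:b rests on {5:b}
minimal pieces: {0:a, 1:b, 4:y, 6:x}
ways to finish when only these pieces remain (= sum over removing one remaining piece with nothing left below it):
  1 left: {3}→1  {6}→1  {7}→1  {8}→1
  2 left: {0,3}→1  {3,6}→2  {3,7}→2  {3,8}→2  {4,7}→1  {5,8}→1  {6,7}→2  {6,8}→2  {7,8}→2
  3 left: {0,3,6}→3  {0,3,7}→3  {0,3,8}→3  {2,5,8}→1  {3,4,7}→3  {3,5,8}→3  {3,6,7}→6  {3,6,8}→6  {3,7,8}→6  {4,6,7}→3  {4,7,8}→3  {5,6,8}→3  {5,7,8}→3  {6,7,8}→6
  4 left: {0,3,4,7}→6  {0,3,5,8}→6  {0,3,6,7}→12  {0,3,6,8}→12  {0,3,7,8}→12  {1,2,5,8}→1  {2,3,5,8}→4  {2,5,6,8}→4  {2,5,7,8}→4  {3,4,6,7}→12  {3,4,7,8}→12  {3,5,6,8}→12  {3,5,7,8}→12  {3,6,7,8}→24  {4,5,7,8}→6  {4,6,7,8}→12  {5,6,7,8}→12
  5 left: {0,2,3,5,8}→10  {0,3,4,6,7}→30  {0,3,4,7,8}→30  {0,3,5,6,8}→30  {0,3,5,7,8}→30  {0,3,6,7,8}→60  {1,2,3,5,8}→5  {1,2,5,6,8}→5  {1,2,5,7,8}→5  {2,3,5,6,8}→20  {2,3,5,7,8}→20  {2,4,5,7,8}→10  {2,5,6,7,8}→20  {3,4,5,7,8}→30  {3,4,6,7,8}→60  {3,5,6,7,8}→60  {4,5,6,7,8}→30
  6 left: {0,1,2,3,5,8}→15  {0,2,3,5,6,8}→60  {0,2,3,5,7,8}→60  {0,3,4,5,7,8}→90  {0,3,4,6,7,8}→180  {0,3,5,6,7,8}→180  {1,2,3,5,6,8}→30  {1,2,3,5,7,8}→30  {1,2,4,5,7,8}→15  {1,2,5,6,7,8}→30  {2,3,4,5,7,8}→60  {2,3,5,6,7,8}→120  {2,4,5,6,7,8}→60  {3,4,5,6,7,8}→180
  7 left: {0,1,2,3,5,6,8}→105  {0,1,2,3,5,7,8}→105  {0,2,3,4,5,7,8}→210  {0,2,3,5,6,7,8}→420  {0,3,4,5,6,7,8}→630  {1,2,3,4,5,7,8}→105  {1,2,3,5,6,7,8}→210  {1,2,4,5,6,7,8}→105  {2,3,4,5,6,7,8}→420
  placing 0:a first → 840 extensions
  placing 1:b first → 1680 extensions
  placing 4:y first → 840 extensions
  placing 6:x first → 420 extensions
total linear extensions = 3780

3780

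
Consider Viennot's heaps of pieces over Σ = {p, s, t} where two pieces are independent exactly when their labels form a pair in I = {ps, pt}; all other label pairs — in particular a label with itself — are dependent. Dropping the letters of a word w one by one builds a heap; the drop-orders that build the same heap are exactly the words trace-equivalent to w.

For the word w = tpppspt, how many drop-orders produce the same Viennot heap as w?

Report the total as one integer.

35

0(t) covers ∅
1(p) covers ∅
2(p) covers 1:p
3(p) covers 2:p
4(s) covers 0:t
5(p) covers 3:p
6(t) covers 4:s
floor of heap: 0:t, 1:p
completions by unplaced set U, small U first (add the entries for U minus each lowest piece of U):
  |U|=1: {5}:1  {6}:1
  |U|=2: {3,5}:1  {4,6}:1  {5,6}:2
  |U|=3: {0,4,6}:1  {2,3,5}:1  {3,5,6}:3  {4,5,6}:3
  |U|=4: {0,4,5,6}:4  {1,2,3,5}:1  {2,3,5,6}:4  {3,4,5,6}:6
  |U|=5: {0,3,4,5,6}:10  {1,2,3,5,6}:5  {2,3,4,5,6}:10
  start at 0(t): 15
  start at 1(p): 20
sum over floor = 35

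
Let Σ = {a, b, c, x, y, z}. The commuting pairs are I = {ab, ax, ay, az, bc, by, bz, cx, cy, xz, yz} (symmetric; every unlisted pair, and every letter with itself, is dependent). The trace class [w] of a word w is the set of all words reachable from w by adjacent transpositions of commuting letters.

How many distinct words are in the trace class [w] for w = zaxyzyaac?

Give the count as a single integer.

0(z) covers ∅
1(a) covers ∅
2(x) covers ∅
3(y) covers 2:x
4(z) covers 0:z
5(y) covers 3:y
6(a) covers 1:a
7(a) covers 6:a
8(c) covers 4:z, 7:a
floor of heap: 0:z, 1:a, 2:x
completions by unplaced set U, small U first (add the entries for U minus each lowest piece of U):
  |U|=1: {5}:1  {8}:1
  |U|=2: {3,5}:1  {4,8}:1  {5,8}:2  {7,8}:1
  |U|=3: {0,4,8}:1  {2,3,5}:1  {3,5,8}:3  {4,5,8}:3  {4,7,8}:2  {5,7,8}:3  {6,7,8}:1
  |U|=4: {0,4,5,8}:4  {0,4,7,8}:3  {1,6,7,8}:1  {2,3,5,8}:4  {3,4,5,8}:6  {3,5,7,8}:6  {4,5,7,8}:8  {4,6,7,8}:3  {5,6,7,8}:4
  |U|=5: {0,3,4,5,8}:10  {0,4,5,7,8}:15  {0,4,6,7,8}:6  {1,4,6,7,8}:4  {1,5,6,7,8}:5  {2,3,4,5,8}:10  {2,3,5,7,8}:10  {3,4,5,7,8}:20  {3,5,6,7,8}:10  {4,5,6,7,8}:15
  |U|=6: {0,1,4,6,7,8}:10  {0,2,3,4,5,8}:20  {0,3,4,5,7,8}:45  {0,4,5,6,7,8}:36  {1,3,5,6,7,8}:15  {1,4,5,6,7,8}:24  {2,3,4,5,7,8}:40  {2,3,5,6,7,8}:20  {3,4,5,6,7,8}:45
  |U|=7: {0,1,4,5,6,7,8}:70  {0,2,3,4,5,7,8}:105  {0,3,4,5,6,7,8}:126  {1,2,3,5,6,7,8}:35  {1,3,4,5,6,7,8}:84  {2,3,4,5,6,7,8}:105
  start at 0(z): 224
  start at 1(a): 336
  start at 2(x): 280
sum over floor = 840

840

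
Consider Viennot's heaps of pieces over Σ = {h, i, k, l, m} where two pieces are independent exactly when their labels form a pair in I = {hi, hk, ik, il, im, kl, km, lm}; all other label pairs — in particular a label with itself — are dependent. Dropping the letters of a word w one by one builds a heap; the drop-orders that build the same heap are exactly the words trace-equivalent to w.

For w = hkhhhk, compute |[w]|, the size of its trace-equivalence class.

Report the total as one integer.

drop 0:h onto floor
drop 1:k onto floor
drop 2:h onto {0:h}
drop 3:h onto {2:h}
drop 4:h onto {3:h}
drop 5:k onto {1:k}
ground layer = {0:h, 1:k}
drop-orders for the pieces not yet dropped (sum over which currently-grounded one goes next):
  1 to go: {4} 1  {5} 1
  2 to go: {1,5} 1  {3,4} 1  {4,5} 2
  3 to go: {1,4,5} 3  {2,3,4} 1  {3,4,5} 3
  4 to go: {0,2,3,4} 1  {1,3,4,5} 6  {2,3,4,5} 4
  if 0:h drops first: 10 orders
  if 1:k drops first: 5 orders
heap linearizations: 15

15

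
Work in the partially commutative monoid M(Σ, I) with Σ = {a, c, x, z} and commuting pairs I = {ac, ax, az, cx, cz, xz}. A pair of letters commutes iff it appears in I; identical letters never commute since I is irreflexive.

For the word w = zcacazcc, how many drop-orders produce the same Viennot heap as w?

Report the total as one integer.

420

#0=z has no predecessor
#1=c has no predecessor
#2=a has no predecessor
#3=c depends on [1:c]
#4=a depends on [2:a]
#5=z depends on [0:z]
#6=c depends on [3:c]
#7=c depends on [6:c]
sources: [0:z, 1:c, 2:a]
N(rest) = Σ N(rest − s) over sources s of rest; N(one piece) = 1:
  size 1 → [4]=1  [5]=1  [7]=1
  size 2 → [0,5]=1  [2,4]=1  [4,5]=2  [4,7]=2  [5,7]=2  [6,7]=1
  size 3 → [0,4,5]=3  [0,5,7]=3  [2,4,5]=3  [2,4,7]=3  [3,6,7]=1  [4,5,7]=6  [4,6,7]=3  [5,6,7]=3
  size 4 → [0,2,4,5]=6  [0,4,5,7]=12  [0,5,6,7]=6  [1,3,6,7]=1  [2,4,5,7]=12  [2,4,6,7]=6  [3,4,6,7]=4  [3,5,6,7]=4  [4,5,6,7]=12
  size 5 → [0,2,4,5,7]=30  [0,3,5,6,7]=10  [0,4,5,6,7]=30  [1,3,4,6,7]=5  [1,3,5,6,7]=5  [2,3,4,6,7]=10  [2,4,5,6,7]=30  [3,4,5,6,7]=20
  size 6 → [0,1,3,5,6,7]=15  [0,2,4,5,6,7]=90  [0,3,4,5,6,7]=60  [1,2,3,4,6,7]=15  [1,3,4,5,6,7]=30  [2,3,4,5,6,7]=60
  first=0(z) contributes 105
  first=1(c) contributes 210
  first=2(a) contributes 105
|[w]| = 420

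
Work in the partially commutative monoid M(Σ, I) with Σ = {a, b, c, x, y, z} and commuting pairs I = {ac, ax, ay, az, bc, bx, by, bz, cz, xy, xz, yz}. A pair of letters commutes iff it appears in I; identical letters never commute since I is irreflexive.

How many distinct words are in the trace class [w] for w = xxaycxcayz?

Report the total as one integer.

drop 0:x onto floor
drop 1:x onto {0:x}
drop 2:a onto floor
drop 3:y onto floor
drop 4:c onto {1:x, 3:y}
drop 5:x onto {4:c}
drop 6:c onto {5:x}
drop 7:a onto {2:a}
drop 8:y onto {6:c}
drop 9:z onto floor
ground layer = {0:x, 2:a, 3:y, 9:z}
drop-orders for the pieces not yet dropped (sum over which currently-grounded one goes next):
  1 to go: {7} 1  {8} 1  {9} 1
  2 to go: {2,7} 1  {6,8} 1  {7,8} 2  {7,9} 2  {8,9} 2
  3 to go: {2,7,8} 3  {2,7,9} 3  {5,6,8} 1  {6,7,8} 3  {6,8,9} 3  {7,8,9} 6
  4 to go: {2,6,7,8} 6  {2,7,8,9} 12  {4,5,6,8} 1  {5,6,7,8} 4  {5,6,8,9} 4  {6,7,8,9} 12
  5 to go: {1,4,5,6,8} 1  {2,5,6,7,8} 10  {2,6,7,8,9} 30  {3,4,5,6,8} 1  {4,5,6,7,8} 5  {4,5,6,8,9} 5  {5,6,7,8,9} 20
  6 to go: {0,1,4,5,6,8} 1  {1,3,4,5,6,8} 2  {1,4,5,6,7,8} 6  {1,4,5,6,8,9} 6  {2,4,5,6,7,8} 15  {2,5,6,7,8,9} 60  {3,4,5,6,7,8} 6  {3,4,5,6,8,9} 6  {4,5,6,7,8,9} 30
  7 to go: {0,1,3,4,5,6,8} 3  {0,1,4,5,6,7,8} 7  {0,1,4,5,6,8,9} 7  {1,2,4,5,6,7,8} 21  {1,3,4,5,6,7,8} 14  {1,3,4,5,6,8,9} 14  {1,4,5,6,7,8,9} 42  {2,3,4,5,6,7,8} 21  {2,4,5,6,7,8,9} 105  {3,4,5,6,7,8,9} 42
  8 to go: {0,1,2,4,5,6,7,8} 28  {0,1,3,4,5,6,7,8} 24  {0,1,3,4,5,6,8,9} 24  {0,1,4,5,6,7,8,9} 56  {1,2,3,4,5,6,7,8} 56  {1,2,4,5,6,7,8,9} 168  {1,3,4,5,6,7,8,9} 112  {2,3,4,5,6,7,8,9} 168
  if 0:x drops first: 504 orders
  if 2:a drops first: 216 orders
  if 3:y drops first: 252 orders
  if 9:z drops first: 108 orders
heap linearizations: 1080

1080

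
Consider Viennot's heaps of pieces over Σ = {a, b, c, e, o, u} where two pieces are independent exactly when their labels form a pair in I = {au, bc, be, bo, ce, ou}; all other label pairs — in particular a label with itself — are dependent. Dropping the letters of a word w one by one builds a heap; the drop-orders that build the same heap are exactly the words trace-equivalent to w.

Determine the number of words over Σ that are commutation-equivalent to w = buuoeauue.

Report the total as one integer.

piece 0:b — minimal
piece 1:u rests on {0:b}
piece 2:u rests on {1:u}
piece 3:o — minimal
piece 4:e rests on {2:u, 3:o}
piece 5:a rests on {4:e}
piece 6:u rests on {4:e}
piece 7:u rests on {6:u}
piece 8:e rests on {5:a, 7:u}
minimal pieces: {0:b, 3:o}
ways to finish when only these pieces remain (= sum over removing one remaining piece with nothing left below it):
  1 left: {8}→1
  2 left: {5,8}→1  {7,8}→1
  3 left: {5,7,8}→2  {6,7,8}→1
  4 left: {5,6,7,8}→3
  5 left: {4,5,6,7,8}→3
  6 left: {2,4,5,6,7,8}→3  {3,4,5,6,7,8}→3
  7 left: {1,2,4,5,6,7,8}→3  {2,3,4,5,6,7,8}→6
  placing 0:b first → 9 extensions
  placing 3:o first → 3 extensions
total linear extensions = 12

12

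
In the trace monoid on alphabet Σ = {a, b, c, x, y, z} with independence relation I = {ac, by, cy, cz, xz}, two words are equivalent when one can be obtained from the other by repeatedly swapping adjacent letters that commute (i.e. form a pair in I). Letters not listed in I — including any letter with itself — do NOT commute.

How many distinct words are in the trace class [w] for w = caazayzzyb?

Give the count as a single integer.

0(c) covers ∅
1(a) covers ∅
2(a) covers 1:a
3(z) covers 2:a
4(a) covers 3:z
5(y) covers 4:a
6(z) covers 5:y
7(z) covers 6:z
8(y) covers 7:z
9(b) covers 0:c, 7:z
floor of heap: 0:c, 1:a
completions by unplaced set U, small U first (add the entries for U minus each lowest piece of U):
  |U|=1: {8}:1  {9}:1
  |U|=2: {0,9}:1  {8,9}:2
  |U|=3: {0,8,9}:3  {7,8,9}:2
  |U|=4: {0,7,8,9}:5  {6,7,8,9}:2
  |U|=5: {0,6,7,8,9}:7  {5,6,7,8,9}:2
  |U|=6: {0,5,6,7,8,9}:9  {4,5,6,7,8,9}:2
  |U|=7: {0,4,5,6,7,8,9}:11  {3,4,5,6,7,8,9}:2
  |U|=8: {0,3,4,5,6,7,8,9}:13  {2,3,4,5,6,7,8,9}:2
  start at 0(c): 2
  start at 1(a): 15
sum over floor = 17

17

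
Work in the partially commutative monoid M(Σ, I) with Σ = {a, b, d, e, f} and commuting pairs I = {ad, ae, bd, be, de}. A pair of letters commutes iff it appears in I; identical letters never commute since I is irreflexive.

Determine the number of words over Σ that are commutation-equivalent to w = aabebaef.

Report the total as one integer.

21

0(a) covers ∅
1(a) covers 0:a
2(b) covers 1:a
3(e) covers ∅
4(b) covers 2:b
5(a) covers 4:b
6(e) covers 3:e
7(f) covers 5:a, 6:e
floor of heap: 0:a, 3:e
completions by unplaced set U, small U first (add the entries for U minus each lowest piece of U):
  |U|=1: {7}:1
  |U|=2: {5,7}:1  {6,7}:1
  |U|=3: {3,6,7}:1  {4,5,7}:1  {5,6,7}:2
  |U|=4: {2,4,5,7}:1  {3,5,6,7}:3  {4,5,6,7}:3
  |U|=5: {1,2,4,5,7}:1  {2,4,5,6,7}:4  {3,4,5,6,7}:6
  |U|=6: {0,1,2,4,5,7}:1  {1,2,4,5,6,7}:5  {2,3,4,5,6,7}:10
  start at 0(a): 15
  start at 3(e): 6
sum over floor = 21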